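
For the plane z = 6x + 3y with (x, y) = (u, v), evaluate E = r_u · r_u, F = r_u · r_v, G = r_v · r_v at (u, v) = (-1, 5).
E = 37;  F = 18;  G = 10

Partials: r_u = (1, 0, 6), r_v = (0, 1, 3). As functions of (u, v):
  E = r_u · r_u = 37,
  F = r_u · r_v = 18,
  G = r_v · r_v = 10.
Evaluating at (u, v) = (-1, 5): E = 37, F = 18, G = 10.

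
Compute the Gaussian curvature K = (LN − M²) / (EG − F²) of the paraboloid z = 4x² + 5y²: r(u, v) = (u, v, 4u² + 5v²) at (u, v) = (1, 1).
K = 16/5445

Coefficients of the first fundamental form: E = 64*u^2 + 1, F = 80*u*v, G = 100*v^2 + 1.
Coefficients of the second fundamental form: L = 8/sqrt(64*u^2 + 100*v^2 + 1), M = 0, N = 10/sqrt(64*u^2 + 100*v^2 + 1).
Assemble K = (LN − M²)/(EG − F²) = 80/(4096*u^4 + 12800*u^2*v^2 + 128*u^2 + 10000*v^4 + 200*v^2 + 1). At (u, v) = (1, 1): K = 16/5445.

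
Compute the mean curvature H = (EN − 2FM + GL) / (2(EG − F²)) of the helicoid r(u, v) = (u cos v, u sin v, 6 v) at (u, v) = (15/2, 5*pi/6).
H = 0

With E = 1, F = 0, G = u^2 + 36, L = 0, M = -6/sqrt(u^2 + 36), N = 0, assemble
  H = (EN − 2FM + GL) / (2(EG − F²)) = 0.
At (u, v) = (15/2, 5*pi/6): H = 0.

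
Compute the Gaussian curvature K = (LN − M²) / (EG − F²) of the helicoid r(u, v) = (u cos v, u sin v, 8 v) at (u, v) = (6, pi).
K = -4/625

Coefficients of the first fundamental form: E = 1, F = 0, G = u^2 + 64.
Coefficients of the second fundamental form: L = 0, M = -8/sqrt(u^2 + 64), N = 0.
Assemble K = (LN − M²)/(EG − F²) = -64/(u^2 + 64)^2. At (u, v) = (6, pi): K = -4/625.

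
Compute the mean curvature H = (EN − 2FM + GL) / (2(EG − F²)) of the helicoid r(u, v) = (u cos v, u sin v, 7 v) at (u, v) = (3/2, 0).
H = 0

With E = 1, F = 0, G = u^2 + 49, L = 0, M = -7/sqrt(u^2 + 49), N = 0, assemble
  H = (EN − 2FM + GL) / (2(EG − F²)) = 0.
At (u, v) = (3/2, 0): H = 0.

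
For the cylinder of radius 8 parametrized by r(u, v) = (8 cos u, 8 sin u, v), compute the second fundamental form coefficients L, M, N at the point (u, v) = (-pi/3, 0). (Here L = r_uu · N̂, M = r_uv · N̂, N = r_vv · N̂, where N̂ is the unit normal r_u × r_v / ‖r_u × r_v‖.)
L = -8;  M = 0;  N = 0

Compute the unit normal N̂(u, v) = (cos(u), sin(u), 0), and the second partials r_uu, r_uv, r_vv. Take dot products:
  L(u, v) = r_uu · N̂ = -8,
  M(u, v) = r_uv · N̂ = 0,
  N(u, v) = r_vv · N̂ = 0.
Evaluating at (u, v) = (-pi/3, 0):
  L = -8, M = 0, N = 0.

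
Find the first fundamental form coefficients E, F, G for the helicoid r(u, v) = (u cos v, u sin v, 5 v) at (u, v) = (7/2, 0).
E = 1;  F = 0;  G = 149/4

Partials: r_u = (cos(v), sin(v), 0), r_v = (-u*sin(v), u*cos(v), 5). As functions of (u, v):
  E = r_u · r_u = 1,
  F = r_u · r_v = 0,
  G = r_v · r_v = u^2 + 25.
Evaluating at (u, v) = (7/2, 0): E = 1, F = 0, G = 149/4.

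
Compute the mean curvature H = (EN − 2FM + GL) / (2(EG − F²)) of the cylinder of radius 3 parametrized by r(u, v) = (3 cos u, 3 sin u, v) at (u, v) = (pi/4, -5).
H = -1/6

With E = 9, F = 0, G = 1, L = -3, M = 0, N = 0, assemble
  H = (EN − 2FM + GL) / (2(EG − F²)) = -1/6.
At (u, v) = (pi/4, -5): H = -1/6.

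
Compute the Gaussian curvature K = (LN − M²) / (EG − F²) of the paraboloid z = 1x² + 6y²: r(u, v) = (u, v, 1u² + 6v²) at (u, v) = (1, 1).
K = 24/22201

Coefficients of the first fundamental form: E = 4*u^2 + 1, F = 24*u*v, G = 144*v^2 + 1.
Coefficients of the second fundamental form: L = 2/sqrt(4*u^2 + 144*v^2 + 1), M = 0, N = 12/sqrt(4*u^2 + 144*v^2 + 1).
Assemble K = (LN − M²)/(EG − F²) = 24/(16*u^4 + 1152*u^2*v^2 + 8*u^2 + 20736*v^4 + 288*v^2 + 1). At (u, v) = (1, 1): K = 24/22201.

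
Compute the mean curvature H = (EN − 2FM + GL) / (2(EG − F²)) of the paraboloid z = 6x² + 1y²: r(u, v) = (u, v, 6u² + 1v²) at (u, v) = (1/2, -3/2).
H = 97*sqrt(46)/2116

With E = 144*u^2 + 1, F = 24*u*v, G = 4*v^2 + 1, L = 12/sqrt(144*u^2 + 4*v^2 + 1), M = 0, N = 2/sqrt(144*u^2 + 4*v^2 + 1), assemble
  H = (EN − 2FM + GL) / (2(EG − F²)) = (144*u^2 + 24*v^2 + 7)/(144*u^2 + 4*v^2 + 1)^(3/2).
At (u, v) = (1/2, -3/2): H = 97*sqrt(46)/2116.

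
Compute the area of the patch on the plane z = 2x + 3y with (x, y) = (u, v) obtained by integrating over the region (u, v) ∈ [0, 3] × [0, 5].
Area = 15*sqrt(14)

Area = ∫∫ √(EG − F²) du dv with √(EG − F²) = sqrt(14). Integrating over [0, 3] × [0, 5] gives 15*sqrt(14).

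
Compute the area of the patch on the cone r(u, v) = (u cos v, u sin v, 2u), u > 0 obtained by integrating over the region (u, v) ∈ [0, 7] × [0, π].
Area = 49*sqrt(5)*pi/2

Area = ∫∫ √(EG − F²) du dv with √(EG − F²) = sqrt(5)*Abs(u). Integrating over [0, 7] × [0, π] gives 49*sqrt(5)*pi/2.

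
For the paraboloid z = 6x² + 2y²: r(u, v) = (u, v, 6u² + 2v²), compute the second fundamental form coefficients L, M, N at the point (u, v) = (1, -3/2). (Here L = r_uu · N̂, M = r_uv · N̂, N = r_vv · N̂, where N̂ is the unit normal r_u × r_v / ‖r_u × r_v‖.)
L = 12*sqrt(181)/181;  M = 0;  N = 4*sqrt(181)/181

Compute the unit normal N̂(u, v) = (-12*u/sqrt(144*u^2 + 16*v^2 + 1), -4*v/sqrt(144*u^2 + 16*v^2 + 1), 1/sqrt(144*u^2 + 16*v^2 + 1)), and the second partials r_uu, r_uv, r_vv. Take dot products:
  L(u, v) = r_uu · N̂ = 12/sqrt(144*u^2 + 16*v^2 + 1),
  M(u, v) = r_uv · N̂ = 0,
  N(u, v) = r_vv · N̂ = 4/sqrt(144*u^2 + 16*v^2 + 1).
Evaluating at (u, v) = (1, -3/2):
  L = 12*sqrt(181)/181, M = 0, N = 4*sqrt(181)/181.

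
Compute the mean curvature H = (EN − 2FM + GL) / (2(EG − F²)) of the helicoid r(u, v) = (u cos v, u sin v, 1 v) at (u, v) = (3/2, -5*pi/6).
H = 0

With E = 1, F = 0, G = u^2 + 1, L = 0, M = -1/sqrt(u^2 + 1), N = 0, assemble
  H = (EN − 2FM + GL) / (2(EG − F²)) = 0.
At (u, v) = (3/2, -5*pi/6): H = 0.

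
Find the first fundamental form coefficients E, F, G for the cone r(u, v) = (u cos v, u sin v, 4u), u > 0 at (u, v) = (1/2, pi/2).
E = 17;  F = 0;  G = 1/4

Partials: r_u = (cos(v), sin(v), 4), r_v = (-u*sin(v), u*cos(v), 0). As functions of (u, v):
  E = r_u · r_u = 17,
  F = r_u · r_v = 0,
  G = r_v · r_v = u^2.
Evaluating at (u, v) = (1/2, pi/2): E = 17, F = 0, G = 1/4.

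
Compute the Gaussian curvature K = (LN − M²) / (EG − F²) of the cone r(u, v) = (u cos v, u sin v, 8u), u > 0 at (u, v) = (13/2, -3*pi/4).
K = 0

Coefficients of the first fundamental form: E = 65, F = 0, G = u^2.
Coefficients of the second fundamental form: L = 0, M = 0, N = 8*sqrt(65)*u^2/(65*Abs(u)).
Assemble K = (LN − M²)/(EG − F²) = 0. At (u, v) = (13/2, -3*pi/4): K = 0.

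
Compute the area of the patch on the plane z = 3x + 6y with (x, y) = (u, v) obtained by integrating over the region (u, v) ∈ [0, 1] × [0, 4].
Area = 4*sqrt(46)

Area = ∫∫ √(EG − F²) du dv with √(EG − F²) = sqrt(46). Integrating over [0, 1] × [0, 4] gives 4*sqrt(46).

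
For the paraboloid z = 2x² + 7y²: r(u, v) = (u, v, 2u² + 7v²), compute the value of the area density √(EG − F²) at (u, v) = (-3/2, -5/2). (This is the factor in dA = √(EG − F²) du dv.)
√(EG − F²)|_{(-3/2, -5/2)} = sqrt(1262)

E = 16*u^2 + 1, F = 56*u*v, G = 196*v^2 + 1, so EG − F² = 16*u^2 + 196*v^2 + 1. Taking the positive square root: √(EG − F²) = sqrt(16*u^2 + 196*v^2 + 1). At (u, v) = (-3/2, -5/2): sqrt(1262).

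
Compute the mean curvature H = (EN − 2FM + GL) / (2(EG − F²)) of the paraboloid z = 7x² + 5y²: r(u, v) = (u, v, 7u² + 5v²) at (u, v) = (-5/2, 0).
H = 6137*sqrt(1226)/1503076

With E = 196*u^2 + 1, F = 140*u*v, G = 100*v^2 + 1, L = 14/sqrt(196*u^2 + 100*v^2 + 1), M = 0, N = 10/sqrt(196*u^2 + 100*v^2 + 1), assemble
  H = (EN − 2FM + GL) / (2(EG − F²)) = 4*(245*u^2 + 175*v^2 + 3)/(196*u^2 + 100*v^2 + 1)^(3/2).
At (u, v) = (-5/2, 0): H = 6137*sqrt(1226)/1503076.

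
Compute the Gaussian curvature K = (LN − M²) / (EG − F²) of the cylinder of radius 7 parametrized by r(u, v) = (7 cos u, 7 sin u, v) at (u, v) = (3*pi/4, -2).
K = 0

Coefficients of the first fundamental form: E = 49, F = 0, G = 1.
Coefficients of the second fundamental form: L = -7, M = 0, N = 0.
Assemble K = (LN − M²)/(EG − F²) = 0. At (u, v) = (3*pi/4, -2): K = 0.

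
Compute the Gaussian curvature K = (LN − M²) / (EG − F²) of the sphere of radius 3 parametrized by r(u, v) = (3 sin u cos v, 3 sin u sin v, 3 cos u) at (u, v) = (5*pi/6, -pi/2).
K = 1/9

Coefficients of the first fundamental form: E = 9, F = 0, G = 9*sin(u)^2.
Coefficients of the second fundamental form: L = -3*sin(u)/Abs(sin(u)), M = 0, N = -3*sin(u)^3/Abs(sin(u)).
Assemble K = (LN − M²)/(EG − F²) = 1/9. At (u, v) = (5*pi/6, -pi/2): K = 1/9.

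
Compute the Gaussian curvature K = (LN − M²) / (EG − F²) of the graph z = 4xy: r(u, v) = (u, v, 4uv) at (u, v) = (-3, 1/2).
K = -16/22201

Coefficients of the first fundamental form: E = 16*v^2 + 1, F = 16*u*v, G = 16*u^2 + 1.
Coefficients of the second fundamental form: L = 0, M = 4/sqrt(16*u^2 + 16*v^2 + 1), N = 0.
Assemble K = (LN − M²)/(EG − F²) = -16/(256*u^4 + 512*u^2*v^2 + 32*u^2 + 256*v^4 + 32*v^2 + 1). At (u, v) = (-3, 1/2): K = -16/22201.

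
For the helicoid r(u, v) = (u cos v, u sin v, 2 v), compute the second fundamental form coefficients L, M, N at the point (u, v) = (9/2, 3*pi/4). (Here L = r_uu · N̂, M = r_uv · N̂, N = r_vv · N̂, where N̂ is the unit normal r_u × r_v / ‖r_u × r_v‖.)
L = 0;  M = -4*sqrt(97)/97;  N = 0

Compute the unit normal N̂(u, v) = (2*sin(v)/sqrt(u^2 + 4), -2*cos(v)/sqrt(u^2 + 4), u/sqrt(u^2 + 4)), and the second partials r_uu, r_uv, r_vv. Take dot products:
  L(u, v) = r_uu · N̂ = 0,
  M(u, v) = r_uv · N̂ = -2/sqrt(u^2 + 4),
  N(u, v) = r_vv · N̂ = 0.
Evaluating at (u, v) = (9/2, 3*pi/4):
  L = 0, M = -4*sqrt(97)/97, N = 0.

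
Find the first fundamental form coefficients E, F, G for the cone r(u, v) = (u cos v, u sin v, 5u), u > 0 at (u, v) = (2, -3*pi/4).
E = 26;  F = 0;  G = 4

Partials: r_u = (cos(v), sin(v), 5), r_v = (-u*sin(v), u*cos(v), 0). As functions of (u, v):
  E = r_u · r_u = 26,
  F = r_u · r_v = 0,
  G = r_v · r_v = u^2.
Evaluating at (u, v) = (2, -3*pi/4): E = 26, F = 0, G = 4.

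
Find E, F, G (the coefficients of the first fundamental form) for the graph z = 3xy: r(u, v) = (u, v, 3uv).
E = 9*v^2 + 1;  F = 9*u*v;  G = 9*u^2 + 1

Compute partials: r_u = (1, 0, 3*v), r_v = (0, 1, 3*u). Then
  E = r_u · r_u = 9*v^2 + 1,
  F = r_u · r_v = 9*u*v,
  G = r_v · r_v = 9*u^2 + 1.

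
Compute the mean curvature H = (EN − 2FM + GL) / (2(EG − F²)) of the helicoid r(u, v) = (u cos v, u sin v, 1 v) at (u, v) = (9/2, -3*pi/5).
H = 0

With E = 1, F = 0, G = u^2 + 1, L = 0, M = -1/sqrt(u^2 + 1), N = 0, assemble
  H = (EN − 2FM + GL) / (2(EG − F²)) = 0.
At (u, v) = (9/2, -3*pi/5): H = 0.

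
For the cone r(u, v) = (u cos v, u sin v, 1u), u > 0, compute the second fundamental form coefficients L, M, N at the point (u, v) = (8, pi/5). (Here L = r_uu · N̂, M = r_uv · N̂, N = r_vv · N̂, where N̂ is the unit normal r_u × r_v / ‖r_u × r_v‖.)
L = 0;  M = 0;  N = 4*sqrt(2)

Compute the unit normal N̂(u, v) = (-sqrt(2)*u*cos(v)/(2*Abs(u)), -sqrt(2)*u*sin(v)/(2*Abs(u)), sqrt(2)*u/(2*Abs(u))), and the second partials r_uu, r_uv, r_vv. Take dot products:
  L(u, v) = r_uu · N̂ = 0,
  M(u, v) = r_uv · N̂ = 0,
  N(u, v) = r_vv · N̂ = sqrt(2)*u^2/(2*Abs(u)).
Evaluating at (u, v) = (8, pi/5):
  L = 0, M = 0, N = 4*sqrt(2).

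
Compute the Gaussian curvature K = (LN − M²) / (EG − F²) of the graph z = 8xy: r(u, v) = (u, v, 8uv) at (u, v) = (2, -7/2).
K = -64/1083681

Coefficients of the first fundamental form: E = 64*v^2 + 1, F = 64*u*v, G = 64*u^2 + 1.
Coefficients of the second fundamental form: L = 0, M = 8/sqrt(64*u^2 + 64*v^2 + 1), N = 0.
Assemble K = (LN − M²)/(EG − F²) = -64/(4096*u^4 + 8192*u^2*v^2 + 128*u^2 + 4096*v^4 + 128*v^2 + 1). At (u, v) = (2, -7/2): K = -64/1083681.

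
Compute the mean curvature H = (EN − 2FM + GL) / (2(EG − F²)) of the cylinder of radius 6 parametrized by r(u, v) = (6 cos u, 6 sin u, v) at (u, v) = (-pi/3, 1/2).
H = -1/12

With E = 36, F = 0, G = 1, L = -6, M = 0, N = 0, assemble
  H = (EN − 2FM + GL) / (2(EG − F²)) = -1/12.
At (u, v) = (-pi/3, 1/2): H = -1/12.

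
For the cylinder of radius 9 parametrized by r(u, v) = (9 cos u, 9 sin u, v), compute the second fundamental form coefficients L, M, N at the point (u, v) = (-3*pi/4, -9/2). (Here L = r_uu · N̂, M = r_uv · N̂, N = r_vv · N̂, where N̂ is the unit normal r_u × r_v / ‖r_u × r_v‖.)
L = -9;  M = 0;  N = 0

Compute the unit normal N̂(u, v) = (cos(u), sin(u), 0), and the second partials r_uu, r_uv, r_vv. Take dot products:
  L(u, v) = r_uu · N̂ = -9,
  M(u, v) = r_uv · N̂ = 0,
  N(u, v) = r_vv · N̂ = 0.
Evaluating at (u, v) = (-3*pi/4, -9/2):
  L = -9, M = 0, N = 0.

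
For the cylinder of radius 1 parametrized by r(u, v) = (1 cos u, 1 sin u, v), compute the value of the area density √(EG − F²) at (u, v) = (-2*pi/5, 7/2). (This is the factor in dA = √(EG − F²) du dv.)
√(EG − F²)|_{(-2*pi/5, 7/2)} = 1

E = 1, F = 0, G = 1, so EG − F² = 1. Taking the positive square root: √(EG − F²) = 1. At (u, v) = (-2*pi/5, 7/2): 1.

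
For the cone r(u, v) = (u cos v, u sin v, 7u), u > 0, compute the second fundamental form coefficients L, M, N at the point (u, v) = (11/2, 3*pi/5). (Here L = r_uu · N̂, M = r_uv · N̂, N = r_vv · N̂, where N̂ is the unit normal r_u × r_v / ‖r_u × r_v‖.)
L = 0;  M = 0;  N = 77*sqrt(2)/20

Compute the unit normal N̂(u, v) = (-7*sqrt(2)*u*cos(v)/(10*Abs(u)), -7*sqrt(2)*u*sin(v)/(10*Abs(u)), sqrt(2)*u/(10*Abs(u))), and the second partials r_uu, r_uv, r_vv. Take dot products:
  L(u, v) = r_uu · N̂ = 0,
  M(u, v) = r_uv · N̂ = 0,
  N(u, v) = r_vv · N̂ = 7*sqrt(2)*u^2/(10*Abs(u)).
Evaluating at (u, v) = (11/2, 3*pi/5):
  L = 0, M = 0, N = 77*sqrt(2)/20.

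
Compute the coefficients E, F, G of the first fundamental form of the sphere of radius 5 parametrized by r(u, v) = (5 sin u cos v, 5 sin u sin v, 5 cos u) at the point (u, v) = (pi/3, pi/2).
E = 25;  F = 0;  G = 75/4

Partials: r_u = (5*cos(u)*cos(v), 5*sin(v)*cos(u), -5*sin(u)), r_v = (-5*sin(u)*sin(v), 5*sin(u)*cos(v), 0). As functions of (u, v):
  E = r_u · r_u = 25,
  F = r_u · r_v = 0,
  G = r_v · r_v = 25*sin(u)^2.
Evaluating at (u, v) = (pi/3, pi/2): E = 25, F = 0, G = 75/4.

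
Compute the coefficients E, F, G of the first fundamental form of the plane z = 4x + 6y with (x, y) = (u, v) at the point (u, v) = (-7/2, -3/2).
E = 17;  F = 24;  G = 37

Partials: r_u = (1, 0, 4), r_v = (0, 1, 6). As functions of (u, v):
  E = r_u · r_u = 17,
  F = r_u · r_v = 24,
  G = r_v · r_v = 37.
Evaluating at (u, v) = (-7/2, -3/2): E = 17, F = 24, G = 37.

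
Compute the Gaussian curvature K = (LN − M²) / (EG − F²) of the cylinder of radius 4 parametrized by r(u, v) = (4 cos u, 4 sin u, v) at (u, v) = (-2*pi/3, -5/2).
K = 0

Coefficients of the first fundamental form: E = 16, F = 0, G = 1.
Coefficients of the second fundamental form: L = -4, M = 0, N = 0.
Assemble K = (LN − M²)/(EG − F²) = 0. At (u, v) = (-2*pi/3, -5/2): K = 0.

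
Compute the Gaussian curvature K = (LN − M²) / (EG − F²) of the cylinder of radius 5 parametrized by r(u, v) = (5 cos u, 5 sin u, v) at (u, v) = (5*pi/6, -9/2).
K = 0

Coefficients of the first fundamental form: E = 25, F = 0, G = 1.
Coefficients of the second fundamental form: L = -5, M = 0, N = 0.
Assemble K = (LN − M²)/(EG − F²) = 0. At (u, v) = (5*pi/6, -9/2): K = 0.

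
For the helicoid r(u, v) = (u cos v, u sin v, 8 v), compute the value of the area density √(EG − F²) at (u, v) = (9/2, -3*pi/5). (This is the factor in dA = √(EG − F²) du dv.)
√(EG − F²)|_{(9/2, -3*pi/5)} = sqrt(337)/2

E = 1, F = 0, G = u^2 + 64, so EG − F² = u^2 + 64. Taking the positive square root: √(EG − F²) = sqrt(u^2 + 64). At (u, v) = (9/2, -3*pi/5): sqrt(337)/2.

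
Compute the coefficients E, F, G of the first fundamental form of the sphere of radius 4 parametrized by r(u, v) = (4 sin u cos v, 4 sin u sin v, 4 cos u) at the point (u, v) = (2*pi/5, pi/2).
E = 16;  F = 0;  G = 2*sqrt(5) + 10

Partials: r_u = (4*cos(u)*cos(v), 4*sin(v)*cos(u), -4*sin(u)), r_v = (-4*sin(u)*sin(v), 4*sin(u)*cos(v), 0). As functions of (u, v):
  E = r_u · r_u = 16,
  F = r_u · r_v = 0,
  G = r_v · r_v = 16*sin(u)^2.
Evaluating at (u, v) = (2*pi/5, pi/2): E = 16, F = 0, G = 2*sqrt(5) + 10.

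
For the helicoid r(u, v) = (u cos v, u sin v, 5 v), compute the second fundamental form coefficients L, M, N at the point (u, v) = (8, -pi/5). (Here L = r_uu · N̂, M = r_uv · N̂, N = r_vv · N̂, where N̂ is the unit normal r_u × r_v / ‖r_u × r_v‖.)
L = 0;  M = -5*sqrt(89)/89;  N = 0

Compute the unit normal N̂(u, v) = (5*sin(v)/sqrt(u^2 + 25), -5*cos(v)/sqrt(u^2 + 25), u/sqrt(u^2 + 25)), and the second partials r_uu, r_uv, r_vv. Take dot products:
  L(u, v) = r_uu · N̂ = 0,
  M(u, v) = r_uv · N̂ = -5/sqrt(u^2 + 25),
  N(u, v) = r_vv · N̂ = 0.
Evaluating at (u, v) = (8, -pi/5):
  L = 0, M = -5*sqrt(89)/89, N = 0.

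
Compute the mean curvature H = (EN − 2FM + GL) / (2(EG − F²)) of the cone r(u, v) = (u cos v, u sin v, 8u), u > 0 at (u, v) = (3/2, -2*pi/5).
H = 8*sqrt(65)/195

With E = 65, F = 0, G = u^2, L = 0, M = 0, N = 8*sqrt(65)*u^2/(65*Abs(u)), assemble
  H = (EN − 2FM + GL) / (2(EG − F²)) = 4*sqrt(65)/(65*Abs(u)).
At (u, v) = (3/2, -2*pi/5): H = 8*sqrt(65)/195.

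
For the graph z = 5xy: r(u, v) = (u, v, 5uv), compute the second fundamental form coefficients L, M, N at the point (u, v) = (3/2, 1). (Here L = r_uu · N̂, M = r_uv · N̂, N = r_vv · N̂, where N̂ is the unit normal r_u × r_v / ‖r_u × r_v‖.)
L = 0;  M = 10*sqrt(329)/329;  N = 0

Compute the unit normal N̂(u, v) = (-5*v/sqrt(25*u^2 + 25*v^2 + 1), -5*u/sqrt(25*u^2 + 25*v^2 + 1), 1/sqrt(25*u^2 + 25*v^2 + 1)), and the second partials r_uu, r_uv, r_vv. Take dot products:
  L(u, v) = r_uu · N̂ = 0,
  M(u, v) = r_uv · N̂ = 5/sqrt(25*u^2 + 25*v^2 + 1),
  N(u, v) = r_vv · N̂ = 0.
Evaluating at (u, v) = (3/2, 1):
  L = 0, M = 10*sqrt(329)/329, N = 0.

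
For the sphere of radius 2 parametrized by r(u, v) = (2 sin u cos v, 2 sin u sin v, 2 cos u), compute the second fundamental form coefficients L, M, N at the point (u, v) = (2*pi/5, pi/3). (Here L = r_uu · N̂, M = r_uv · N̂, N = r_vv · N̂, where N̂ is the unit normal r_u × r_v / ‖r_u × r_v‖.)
L = -2;  M = 0;  N = -5/4 - sqrt(5)/4

Compute the unit normal N̂(u, v) = (sin(u)^2*cos(v)/Abs(sin(u)), sin(u)^2*sin(v)/Abs(sin(u)), sin(2*u)/(2*Abs(sin(u)))), and the second partials r_uu, r_uv, r_vv. Take dot products:
  L(u, v) = r_uu · N̂ = -2*sin(u)/Abs(sin(u)),
  M(u, v) = r_uv · N̂ = 0,
  N(u, v) = r_vv · N̂ = -2*sin(u)^3/Abs(sin(u)).
Evaluating at (u, v) = (2*pi/5, pi/3):
  L = -2, M = 0, N = -5/4 - sqrt(5)/4.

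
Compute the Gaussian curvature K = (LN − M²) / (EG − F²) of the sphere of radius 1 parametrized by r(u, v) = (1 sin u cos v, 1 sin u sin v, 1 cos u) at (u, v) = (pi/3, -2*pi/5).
K = 1

Coefficients of the first fundamental form: E = 1, F = 0, G = sin(u)^2.
Coefficients of the second fundamental form: L = -sin(u)/Abs(sin(u)), M = 0, N = -sin(u)^3/Abs(sin(u)).
Assemble K = (LN − M²)/(EG − F²) = 1. At (u, v) = (pi/3, -2*pi/5): K = 1.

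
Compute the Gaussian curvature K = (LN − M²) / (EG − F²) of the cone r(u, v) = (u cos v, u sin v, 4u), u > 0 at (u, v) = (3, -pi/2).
K = 0

Coefficients of the first fundamental form: E = 17, F = 0, G = u^2.
Coefficients of the second fundamental form: L = 0, M = 0, N = 4*sqrt(17)*u^2/(17*Abs(u)).
Assemble K = (LN − M²)/(EG − F²) = 0. At (u, v) = (3, -pi/2): K = 0.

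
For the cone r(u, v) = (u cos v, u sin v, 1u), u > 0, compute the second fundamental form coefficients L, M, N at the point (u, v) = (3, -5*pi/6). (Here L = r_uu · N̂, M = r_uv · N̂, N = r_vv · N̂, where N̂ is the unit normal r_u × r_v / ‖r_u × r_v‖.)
L = 0;  M = 0;  N = 3*sqrt(2)/2

Compute the unit normal N̂(u, v) = (-sqrt(2)*u*cos(v)/(2*Abs(u)), -sqrt(2)*u*sin(v)/(2*Abs(u)), sqrt(2)*u/(2*Abs(u))), and the second partials r_uu, r_uv, r_vv. Take dot products:
  L(u, v) = r_uu · N̂ = 0,
  M(u, v) = r_uv · N̂ = 0,
  N(u, v) = r_vv · N̂ = sqrt(2)*u^2/(2*Abs(u)).
Evaluating at (u, v) = (3, -5*pi/6):
  L = 0, M = 0, N = 3*sqrt(2)/2.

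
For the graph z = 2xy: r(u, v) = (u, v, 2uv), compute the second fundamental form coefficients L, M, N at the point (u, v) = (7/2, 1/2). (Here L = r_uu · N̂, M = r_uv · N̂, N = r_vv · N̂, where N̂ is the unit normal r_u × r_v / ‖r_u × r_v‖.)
L = 0;  M = 2*sqrt(51)/51;  N = 0

Compute the unit normal N̂(u, v) = (-2*v/sqrt(4*u^2 + 4*v^2 + 1), -2*u/sqrt(4*u^2 + 4*v^2 + 1), 1/sqrt(4*u^2 + 4*v^2 + 1)), and the second partials r_uu, r_uv, r_vv. Take dot products:
  L(u, v) = r_uu · N̂ = 0,
  M(u, v) = r_uv · N̂ = 2/sqrt(4*u^2 + 4*v^2 + 1),
  N(u, v) = r_vv · N̂ = 0.
Evaluating at (u, v) = (7/2, 1/2):
  L = 0, M = 2*sqrt(51)/51, N = 0.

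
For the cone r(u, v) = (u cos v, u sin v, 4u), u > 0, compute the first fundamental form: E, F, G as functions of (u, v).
E = 17;  F = 0;  G = u^2

Compute partials: r_u = (cos(v), sin(v), 4), r_v = (-u*sin(v), u*cos(v), 0). Then
  E = r_u · r_u = 17,
  F = r_u · r_v = 0,
  G = r_v · r_v = u^2.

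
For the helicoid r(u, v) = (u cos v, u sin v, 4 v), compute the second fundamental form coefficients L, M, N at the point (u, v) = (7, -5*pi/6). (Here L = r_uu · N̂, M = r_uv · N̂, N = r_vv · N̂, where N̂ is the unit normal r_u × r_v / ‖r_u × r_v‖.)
L = 0;  M = -4*sqrt(65)/65;  N = 0

Compute the unit normal N̂(u, v) = (4*sin(v)/sqrt(u^2 + 16), -4*cos(v)/sqrt(u^2 + 16), u/sqrt(u^2 + 16)), and the second partials r_uu, r_uv, r_vv. Take dot products:
  L(u, v) = r_uu · N̂ = 0,
  M(u, v) = r_uv · N̂ = -4/sqrt(u^2 + 16),
  N(u, v) = r_vv · N̂ = 0.
Evaluating at (u, v) = (7, -5*pi/6):
  L = 0, M = -4*sqrt(65)/65, N = 0.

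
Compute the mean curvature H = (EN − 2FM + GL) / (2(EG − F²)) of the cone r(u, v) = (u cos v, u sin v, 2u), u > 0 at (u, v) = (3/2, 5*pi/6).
H = 2*sqrt(5)/15

With E = 5, F = 0, G = u^2, L = 0, M = 0, N = 2*sqrt(5)*u^2/(5*Abs(u)), assemble
  H = (EN − 2FM + GL) / (2(EG − F²)) = sqrt(5)/(5*Abs(u)).
At (u, v) = (3/2, 5*pi/6): H = 2*sqrt(5)/15.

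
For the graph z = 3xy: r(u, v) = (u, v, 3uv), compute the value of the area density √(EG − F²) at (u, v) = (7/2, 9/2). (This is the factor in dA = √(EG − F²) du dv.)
√(EG − F²)|_{(7/2, 9/2)} = sqrt(1174)/2

E = 9*v^2 + 1, F = 9*u*v, G = 9*u^2 + 1, so EG − F² = 9*u^2 + 9*v^2 + 1. Taking the positive square root: √(EG − F²) = sqrt(9*u^2 + 9*v^2 + 1). At (u, v) = (7/2, 9/2): sqrt(1174)/2.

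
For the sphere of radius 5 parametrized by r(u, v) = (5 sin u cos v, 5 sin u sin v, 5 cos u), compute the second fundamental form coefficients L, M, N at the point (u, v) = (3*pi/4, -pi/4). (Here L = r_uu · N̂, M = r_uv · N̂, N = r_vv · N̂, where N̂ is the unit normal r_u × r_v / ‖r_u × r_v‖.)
L = -5;  M = 0;  N = -5/2

Compute the unit normal N̂(u, v) = (sin(u)^2*cos(v)/Abs(sin(u)), sin(u)^2*sin(v)/Abs(sin(u)), sin(2*u)/(2*Abs(sin(u)))), and the second partials r_uu, r_uv, r_vv. Take dot products:
  L(u, v) = r_uu · N̂ = -5*sin(u)/Abs(sin(u)),
  M(u, v) = r_uv · N̂ = 0,
  N(u, v) = r_vv · N̂ = -5*sin(u)^3/Abs(sin(u)).
Evaluating at (u, v) = (3*pi/4, -pi/4):
  L = -5, M = 0, N = -5/2.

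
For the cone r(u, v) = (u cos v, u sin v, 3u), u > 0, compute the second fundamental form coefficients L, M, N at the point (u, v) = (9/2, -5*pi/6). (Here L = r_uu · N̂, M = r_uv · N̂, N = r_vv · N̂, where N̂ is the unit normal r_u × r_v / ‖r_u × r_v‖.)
L = 0;  M = 0;  N = 27*sqrt(10)/20

Compute the unit normal N̂(u, v) = (-3*sqrt(10)*u*cos(v)/(10*Abs(u)), -3*sqrt(10)*u*sin(v)/(10*Abs(u)), sqrt(10)*u/(10*Abs(u))), and the second partials r_uu, r_uv, r_vv. Take dot products:
  L(u, v) = r_uu · N̂ = 0,
  M(u, v) = r_uv · N̂ = 0,
  N(u, v) = r_vv · N̂ = 3*sqrt(10)*u^2/(10*Abs(u)).
Evaluating at (u, v) = (9/2, -5*pi/6):
  L = 0, M = 0, N = 27*sqrt(10)/20.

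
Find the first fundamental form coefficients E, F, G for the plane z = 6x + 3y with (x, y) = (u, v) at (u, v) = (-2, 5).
E = 37;  F = 18;  G = 10

Partials: r_u = (1, 0, 6), r_v = (0, 1, 3). As functions of (u, v):
  E = r_u · r_u = 37,
  F = r_u · r_v = 18,
  G = r_v · r_v = 10.
Evaluating at (u, v) = (-2, 5): E = 37, F = 18, G = 10.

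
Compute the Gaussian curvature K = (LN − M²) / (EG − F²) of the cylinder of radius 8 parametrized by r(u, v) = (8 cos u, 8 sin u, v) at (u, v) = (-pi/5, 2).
K = 0

Coefficients of the first fundamental form: E = 64, F = 0, G = 1.
Coefficients of the second fundamental form: L = -8, M = 0, N = 0.
Assemble K = (LN − M²)/(EG − F²) = 0. At (u, v) = (-pi/5, 2): K = 0.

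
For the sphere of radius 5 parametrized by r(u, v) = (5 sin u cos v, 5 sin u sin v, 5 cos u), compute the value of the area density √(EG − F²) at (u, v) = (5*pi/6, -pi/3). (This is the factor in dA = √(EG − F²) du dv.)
√(EG − F²)|_{(5*pi/6, -pi/3)} = 25/2

E = 25, F = 0, G = 25*sin(u)^2, so EG − F² = 625*sin(u)^2. Taking the positive square root: √(EG − F²) = 25*Abs(sin(u)). At (u, v) = (5*pi/6, -pi/3): 25/2.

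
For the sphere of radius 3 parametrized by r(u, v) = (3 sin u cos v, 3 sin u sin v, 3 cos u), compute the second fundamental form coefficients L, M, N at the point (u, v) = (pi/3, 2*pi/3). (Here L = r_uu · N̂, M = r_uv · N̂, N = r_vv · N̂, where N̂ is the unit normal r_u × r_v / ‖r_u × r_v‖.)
L = -3;  M = 0;  N = -9/4

Compute the unit normal N̂(u, v) = (sin(u)^2*cos(v)/Abs(sin(u)), sin(u)^2*sin(v)/Abs(sin(u)), sin(2*u)/(2*Abs(sin(u)))), and the second partials r_uu, r_uv, r_vv. Take dot products:
  L(u, v) = r_uu · N̂ = -3*sin(u)/Abs(sin(u)),
  M(u, v) = r_uv · N̂ = 0,
  N(u, v) = r_vv · N̂ = -3*sin(u)^3/Abs(sin(u)).
Evaluating at (u, v) = (pi/3, 2*pi/3):
  L = -3, M = 0, N = -9/4.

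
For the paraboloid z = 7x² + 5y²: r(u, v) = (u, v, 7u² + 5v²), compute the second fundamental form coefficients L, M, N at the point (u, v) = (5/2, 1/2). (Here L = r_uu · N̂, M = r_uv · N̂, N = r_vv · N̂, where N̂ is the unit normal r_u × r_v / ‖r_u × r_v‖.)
L = 14*sqrt(139)/417;  M = 0;  N = 10*sqrt(139)/417

Compute the unit normal N̂(u, v) = (-14*u/sqrt(196*u^2 + 100*v^2 + 1), -10*v/sqrt(196*u^2 + 100*v^2 + 1), 1/sqrt(196*u^2 + 100*v^2 + 1)), and the second partials r_uu, r_uv, r_vv. Take dot products:
  L(u, v) = r_uu · N̂ = 14/sqrt(196*u^2 + 100*v^2 + 1),
  M(u, v) = r_uv · N̂ = 0,
  N(u, v) = r_vv · N̂ = 10/sqrt(196*u^2 + 100*v^2 + 1).
Evaluating at (u, v) = (5/2, 1/2):
  L = 14*sqrt(139)/417, M = 0, N = 10*sqrt(139)/417.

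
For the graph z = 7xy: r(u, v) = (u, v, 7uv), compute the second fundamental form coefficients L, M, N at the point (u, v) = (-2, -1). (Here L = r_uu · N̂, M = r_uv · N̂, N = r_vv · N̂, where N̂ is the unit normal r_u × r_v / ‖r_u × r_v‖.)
L = 0;  M = 7*sqrt(246)/246;  N = 0

Compute the unit normal N̂(u, v) = (-7*v/sqrt(49*u^2 + 49*v^2 + 1), -7*u/sqrt(49*u^2 + 49*v^2 + 1), 1/sqrt(49*u^2 + 49*v^2 + 1)), and the second partials r_uu, r_uv, r_vv. Take dot products:
  L(u, v) = r_uu · N̂ = 0,
  M(u, v) = r_uv · N̂ = 7/sqrt(49*u^2 + 49*v^2 + 1),
  N(u, v) = r_vv · N̂ = 0.
Evaluating at (u, v) = (-2, -1):
  L = 0, M = 7*sqrt(246)/246, N = 0.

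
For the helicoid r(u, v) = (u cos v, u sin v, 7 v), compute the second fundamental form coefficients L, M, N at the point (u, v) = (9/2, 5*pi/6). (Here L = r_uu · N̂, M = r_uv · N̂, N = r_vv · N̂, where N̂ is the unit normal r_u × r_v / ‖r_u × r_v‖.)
L = 0;  M = -14*sqrt(277)/277;  N = 0

Compute the unit normal N̂(u, v) = (7*sin(v)/sqrt(u^2 + 49), -7*cos(v)/sqrt(u^2 + 49), u/sqrt(u^2 + 49)), and the second partials r_uu, r_uv, r_vv. Take dot products:
  L(u, v) = r_uu · N̂ = 0,
  M(u, v) = r_uv · N̂ = -7/sqrt(u^2 + 49),
  N(u, v) = r_vv · N̂ = 0.
Evaluating at (u, v) = (9/2, 5*pi/6):
  L = 0, M = -14*sqrt(277)/277, N = 0.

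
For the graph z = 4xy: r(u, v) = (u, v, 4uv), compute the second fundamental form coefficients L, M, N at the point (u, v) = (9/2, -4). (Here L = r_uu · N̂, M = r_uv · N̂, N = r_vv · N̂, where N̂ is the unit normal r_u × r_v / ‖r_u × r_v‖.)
L = 0;  M = 4*sqrt(581)/581;  N = 0

Compute the unit normal N̂(u, v) = (-4*v/sqrt(16*u^2 + 16*v^2 + 1), -4*u/sqrt(16*u^2 + 16*v^2 + 1), 1/sqrt(16*u^2 + 16*v^2 + 1)), and the second partials r_uu, r_uv, r_vv. Take dot products:
  L(u, v) = r_uu · N̂ = 0,
  M(u, v) = r_uv · N̂ = 4/sqrt(16*u^2 + 16*v^2 + 1),
  N(u, v) = r_vv · N̂ = 0.
Evaluating at (u, v) = (9/2, -4):
  L = 0, M = 4*sqrt(581)/581, N = 0.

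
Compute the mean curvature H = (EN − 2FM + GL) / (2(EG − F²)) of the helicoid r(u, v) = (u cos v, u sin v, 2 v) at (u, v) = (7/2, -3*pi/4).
H = 0

With E = 1, F = 0, G = u^2 + 4, L = 0, M = -2/sqrt(u^2 + 4), N = 0, assemble
  H = (EN − 2FM + GL) / (2(EG − F²)) = 0.
At (u, v) = (7/2, -3*pi/4): H = 0.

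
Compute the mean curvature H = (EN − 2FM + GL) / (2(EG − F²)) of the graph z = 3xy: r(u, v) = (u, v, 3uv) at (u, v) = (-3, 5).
H = 405*sqrt(307)/94249

With E = 9*v^2 + 1, F = 9*u*v, G = 9*u^2 + 1, L = 0, M = 3/sqrt(9*u^2 + 9*v^2 + 1), N = 0, assemble
  H = (EN − 2FM + GL) / (2(EG − F²)) = -27*u*v/(9*u^2 + 9*v^2 + 1)^(3/2).
At (u, v) = (-3, 5): H = 405*sqrt(307)/94249.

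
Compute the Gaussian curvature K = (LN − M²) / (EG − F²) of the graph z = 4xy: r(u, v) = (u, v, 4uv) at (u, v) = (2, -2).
K = -16/16641

Coefficients of the first fundamental form: E = 16*v^2 + 1, F = 16*u*v, G = 16*u^2 + 1.
Coefficients of the second fundamental form: L = 0, M = 4/sqrt(16*u^2 + 16*v^2 + 1), N = 0.
Assemble K = (LN − M²)/(EG − F²) = -16/(256*u^4 + 512*u^2*v^2 + 32*u^2 + 256*v^4 + 32*v^2 + 1). At (u, v) = (2, -2): K = -16/16641.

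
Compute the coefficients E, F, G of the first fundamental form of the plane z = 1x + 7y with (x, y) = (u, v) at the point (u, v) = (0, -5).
E = 2;  F = 7;  G = 50

Partials: r_u = (1, 0, 1), r_v = (0, 1, 7). As functions of (u, v):
  E = r_u · r_u = 2,
  F = r_u · r_v = 7,
  G = r_v · r_v = 50.
Evaluating at (u, v) = (0, -5): E = 2, F = 7, G = 50.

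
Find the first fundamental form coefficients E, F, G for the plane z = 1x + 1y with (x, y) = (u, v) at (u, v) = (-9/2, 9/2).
E = 2;  F = 1;  G = 2

Partials: r_u = (1, 0, 1), r_v = (0, 1, 1). As functions of (u, v):
  E = r_u · r_u = 2,
  F = r_u · r_v = 1,
  G = r_v · r_v = 2.
Evaluating at (u, v) = (-9/2, 9/2): E = 2, F = 1, G = 2.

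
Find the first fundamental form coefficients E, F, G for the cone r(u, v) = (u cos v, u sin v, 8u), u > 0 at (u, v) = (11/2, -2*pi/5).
E = 65;  F = 0;  G = 121/4

Partials: r_u = (cos(v), sin(v), 8), r_v = (-u*sin(v), u*cos(v), 0). As functions of (u, v):
  E = r_u · r_u = 65,
  F = r_u · r_v = 0,
  G = r_v · r_v = u^2.
Evaluating at (u, v) = (11/2, -2*pi/5): E = 65, F = 0, G = 121/4.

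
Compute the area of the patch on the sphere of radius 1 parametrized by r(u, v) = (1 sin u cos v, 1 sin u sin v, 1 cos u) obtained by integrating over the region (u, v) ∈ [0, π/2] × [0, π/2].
Area = pi/2

Area = ∫∫ √(EG − F²) du dv with √(EG − F²) = Abs(sin(u)). Integrating over [0, π/2] × [0, π/2] gives pi/2.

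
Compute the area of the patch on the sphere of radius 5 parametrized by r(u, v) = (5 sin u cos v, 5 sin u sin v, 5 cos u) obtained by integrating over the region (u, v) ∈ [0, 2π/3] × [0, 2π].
Area = 75*pi

Area = ∫∫ √(EG − F²) du dv with √(EG − F²) = 25*Abs(sin(u)). Integrating over [0, 2π/3] × [0, 2π] gives 75*pi.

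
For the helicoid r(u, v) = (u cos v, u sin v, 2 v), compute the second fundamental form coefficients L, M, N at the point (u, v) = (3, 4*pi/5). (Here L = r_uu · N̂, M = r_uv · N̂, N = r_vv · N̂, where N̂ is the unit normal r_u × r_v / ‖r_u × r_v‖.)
L = 0;  M = -2*sqrt(13)/13;  N = 0

Compute the unit normal N̂(u, v) = (2*sin(v)/sqrt(u^2 + 4), -2*cos(v)/sqrt(u^2 + 4), u/sqrt(u^2 + 4)), and the second partials r_uu, r_uv, r_vv. Take dot products:
  L(u, v) = r_uu · N̂ = 0,
  M(u, v) = r_uv · N̂ = -2/sqrt(u^2 + 4),
  N(u, v) = r_vv · N̂ = 0.
Evaluating at (u, v) = (3, 4*pi/5):
  L = 0, M = -2*sqrt(13)/13, N = 0.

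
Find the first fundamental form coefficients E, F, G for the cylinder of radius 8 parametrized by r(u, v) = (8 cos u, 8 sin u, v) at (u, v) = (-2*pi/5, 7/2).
E = 64;  F = 0;  G = 1

Partials: r_u = (-8*sin(u), 8*cos(u), 0), r_v = (0, 0, 1). As functions of (u, v):
  E = r_u · r_u = 64,
  F = r_u · r_v = 0,
  G = r_v · r_v = 1.
Evaluating at (u, v) = (-2*pi/5, 7/2): E = 64, F = 0, G = 1.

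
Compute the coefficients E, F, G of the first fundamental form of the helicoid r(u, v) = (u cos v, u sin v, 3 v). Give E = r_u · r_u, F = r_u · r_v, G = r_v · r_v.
E = 1;  F = 0;  G = u^2 + 9

Compute partials: r_u = (cos(v), sin(v), 0), r_v = (-u*sin(v), u*cos(v), 3). Then
  E = r_u · r_u = 1,
  F = r_u · r_v = 0,
  G = r_v · r_v = u^2 + 9.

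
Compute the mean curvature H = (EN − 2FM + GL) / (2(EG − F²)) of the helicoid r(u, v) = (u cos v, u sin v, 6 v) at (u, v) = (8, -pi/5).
H = 0

With E = 1, F = 0, G = u^2 + 36, L = 0, M = -6/sqrt(u^2 + 36), N = 0, assemble
  H = (EN − 2FM + GL) / (2(EG − F²)) = 0.
At (u, v) = (8, -pi/5): H = 0.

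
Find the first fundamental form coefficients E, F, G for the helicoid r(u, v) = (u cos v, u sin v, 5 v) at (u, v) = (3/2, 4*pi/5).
E = 1;  F = 0;  G = 109/4

Partials: r_u = (cos(v), sin(v), 0), r_v = (-u*sin(v), u*cos(v), 5). As functions of (u, v):
  E = r_u · r_u = 1,
  F = r_u · r_v = 0,
  G = r_v · r_v = u^2 + 25.
Evaluating at (u, v) = (3/2, 4*pi/5): E = 1, F = 0, G = 109/4.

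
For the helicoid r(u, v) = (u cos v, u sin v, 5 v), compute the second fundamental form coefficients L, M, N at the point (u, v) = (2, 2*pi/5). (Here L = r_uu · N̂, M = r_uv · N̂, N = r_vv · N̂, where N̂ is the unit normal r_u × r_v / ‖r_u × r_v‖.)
L = 0;  M = -5*sqrt(29)/29;  N = 0

Compute the unit normal N̂(u, v) = (5*sin(v)/sqrt(u^2 + 25), -5*cos(v)/sqrt(u^2 + 25), u/sqrt(u^2 + 25)), and the second partials r_uu, r_uv, r_vv. Take dot products:
  L(u, v) = r_uu · N̂ = 0,
  M(u, v) = r_uv · N̂ = -5/sqrt(u^2 + 25),
  N(u, v) = r_vv · N̂ = 0.
Evaluating at (u, v) = (2, 2*pi/5):
  L = 0, M = -5*sqrt(29)/29, N = 0.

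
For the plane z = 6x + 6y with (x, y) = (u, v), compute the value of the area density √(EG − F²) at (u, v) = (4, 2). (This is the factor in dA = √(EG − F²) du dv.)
√(EG − F²)|_{(4, 2)} = sqrt(73)

E = 37, F = 36, G = 37, so EG − F² = 73. Taking the positive square root: √(EG − F²) = sqrt(73). At (u, v) = (4, 2): sqrt(73).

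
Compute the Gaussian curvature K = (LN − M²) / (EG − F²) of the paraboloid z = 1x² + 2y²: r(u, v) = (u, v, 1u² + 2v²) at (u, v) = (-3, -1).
K = 8/2809

Coefficients of the first fundamental form: E = 4*u^2 + 1, F = 8*u*v, G = 16*v^2 + 1.
Coefficients of the second fundamental form: L = 2/sqrt(4*u^2 + 16*v^2 + 1), M = 0, N = 4/sqrt(4*u^2 + 16*v^2 + 1).
Assemble K = (LN − M²)/(EG − F²) = 8/(16*u^4 + 128*u^2*v^2 + 8*u^2 + 256*v^4 + 32*v^2 + 1). At (u, v) = (-3, -1): K = 8/2809.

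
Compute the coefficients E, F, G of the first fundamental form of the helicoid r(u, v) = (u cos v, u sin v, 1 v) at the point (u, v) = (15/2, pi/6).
E = 1;  F = 0;  G = 229/4

Partials: r_u = (cos(v), sin(v), 0), r_v = (-u*sin(v), u*cos(v), 1). As functions of (u, v):
  E = r_u · r_u = 1,
  F = r_u · r_v = 0,
  G = r_v · r_v = u^2 + 1.
Evaluating at (u, v) = (15/2, pi/6): E = 1, F = 0, G = 229/4.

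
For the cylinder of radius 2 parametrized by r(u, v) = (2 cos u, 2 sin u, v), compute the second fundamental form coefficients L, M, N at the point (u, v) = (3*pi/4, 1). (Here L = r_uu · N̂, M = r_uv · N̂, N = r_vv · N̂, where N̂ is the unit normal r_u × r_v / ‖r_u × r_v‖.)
L = -2;  M = 0;  N = 0

Compute the unit normal N̂(u, v) = (cos(u), sin(u), 0), and the second partials r_uu, r_uv, r_vv. Take dot products:
  L(u, v) = r_uu · N̂ = -2,
  M(u, v) = r_uv · N̂ = 0,
  N(u, v) = r_vv · N̂ = 0.
Evaluating at (u, v) = (3*pi/4, 1):
  L = -2, M = 0, N = 0.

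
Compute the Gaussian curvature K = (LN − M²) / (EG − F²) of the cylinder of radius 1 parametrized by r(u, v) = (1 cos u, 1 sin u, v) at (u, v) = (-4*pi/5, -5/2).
K = 0

Coefficients of the first fundamental form: E = 1, F = 0, G = 1.
Coefficients of the second fundamental form: L = -1, M = 0, N = 0.
Assemble K = (LN − M²)/(EG − F²) = 0. At (u, v) = (-4*pi/5, -5/2): K = 0.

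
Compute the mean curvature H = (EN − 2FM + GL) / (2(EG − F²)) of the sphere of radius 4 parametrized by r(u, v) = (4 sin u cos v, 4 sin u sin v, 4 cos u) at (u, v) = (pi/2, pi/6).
H = -1/4

With E = 16, F = 0, G = 16*sin(u)^2, L = -4*sin(u)/Abs(sin(u)), M = 0, N = -4*sin(u)^3/Abs(sin(u)), assemble
  H = (EN − 2FM + GL) / (2(EG − F²)) = -sin(u)/(4*Abs(sin(u))).
At (u, v) = (pi/2, pi/6): H = -1/4.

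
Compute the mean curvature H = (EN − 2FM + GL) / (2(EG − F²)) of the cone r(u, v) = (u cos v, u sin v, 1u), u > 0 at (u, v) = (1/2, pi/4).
H = sqrt(2)/2

With E = 2, F = 0, G = u^2, L = 0, M = 0, N = sqrt(2)*u^2/(2*Abs(u)), assemble
  H = (EN − 2FM + GL) / (2(EG − F²)) = sqrt(2)/(4*Abs(u)).
At (u, v) = (1/2, pi/4): H = sqrt(2)/2.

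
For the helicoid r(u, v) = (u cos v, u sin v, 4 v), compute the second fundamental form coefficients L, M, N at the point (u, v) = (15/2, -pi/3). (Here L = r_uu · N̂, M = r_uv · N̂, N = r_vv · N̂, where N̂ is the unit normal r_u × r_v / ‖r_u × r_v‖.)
L = 0;  M = -8/17;  N = 0

Compute the unit normal N̂(u, v) = (4*sin(v)/sqrt(u^2 + 16), -4*cos(v)/sqrt(u^2 + 16), u/sqrt(u^2 + 16)), and the second partials r_uu, r_uv, r_vv. Take dot products:
  L(u, v) = r_uu · N̂ = 0,
  M(u, v) = r_uv · N̂ = -4/sqrt(u^2 + 16),
  N(u, v) = r_vv · N̂ = 0.
Evaluating at (u, v) = (15/2, -pi/3):
  L = 0, M = -8/17, N = 0.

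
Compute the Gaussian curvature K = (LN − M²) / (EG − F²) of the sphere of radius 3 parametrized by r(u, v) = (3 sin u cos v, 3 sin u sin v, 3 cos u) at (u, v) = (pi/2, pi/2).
K = 1/9

Coefficients of the first fundamental form: E = 9, F = 0, G = 9*sin(u)^2.
Coefficients of the second fundamental form: L = -3*sin(u)/Abs(sin(u)), M = 0, N = -3*sin(u)^3/Abs(sin(u)).
Assemble K = (LN − M²)/(EG − F²) = 1/9. At (u, v) = (pi/2, pi/2): K = 1/9.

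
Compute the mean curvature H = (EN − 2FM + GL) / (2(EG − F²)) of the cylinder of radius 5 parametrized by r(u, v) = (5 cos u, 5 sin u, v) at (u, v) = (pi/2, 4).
H = -1/10

With E = 25, F = 0, G = 1, L = -5, M = 0, N = 0, assemble
  H = (EN − 2FM + GL) / (2(EG − F²)) = -1/10.
At (u, v) = (pi/2, 4): H = -1/10.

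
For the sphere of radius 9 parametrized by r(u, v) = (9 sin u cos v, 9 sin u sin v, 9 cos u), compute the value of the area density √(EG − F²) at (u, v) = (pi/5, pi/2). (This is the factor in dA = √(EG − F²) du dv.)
√(EG − F²)|_{(pi/5, pi/2)} = 81*sqrt(10 - 2*sqrt(5))/4

E = 81, F = 0, G = 81*sin(u)^2, so EG − F² = 6561*sin(u)^2. Taking the positive square root: √(EG − F²) = 81*Abs(sin(u)). At (u, v) = (pi/5, pi/2): 81*sqrt(10 - 2*sqrt(5))/4.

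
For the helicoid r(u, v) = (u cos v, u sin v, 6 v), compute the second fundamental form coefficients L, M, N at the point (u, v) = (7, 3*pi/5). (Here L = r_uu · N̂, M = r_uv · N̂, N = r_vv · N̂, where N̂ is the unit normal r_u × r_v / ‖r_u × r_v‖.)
L = 0;  M = -6*sqrt(85)/85;  N = 0

Compute the unit normal N̂(u, v) = (6*sin(v)/sqrt(u^2 + 36), -6*cos(v)/sqrt(u^2 + 36), u/sqrt(u^2 + 36)), and the second partials r_uu, r_uv, r_vv. Take dot products:
  L(u, v) = r_uu · N̂ = 0,
  M(u, v) = r_uv · N̂ = -6/sqrt(u^2 + 36),
  N(u, v) = r_vv · N̂ = 0.
Evaluating at (u, v) = (7, 3*pi/5):
  L = 0, M = -6*sqrt(85)/85, N = 0.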